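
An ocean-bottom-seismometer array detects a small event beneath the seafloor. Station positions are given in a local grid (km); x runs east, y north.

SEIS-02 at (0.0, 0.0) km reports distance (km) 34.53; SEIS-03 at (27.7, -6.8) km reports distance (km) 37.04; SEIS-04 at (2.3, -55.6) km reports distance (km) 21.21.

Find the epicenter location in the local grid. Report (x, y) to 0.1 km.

Circle about each station: x² + y² = 34.53²; (x − 27.7)² + (y + 6.8)² = 37.04²; (x − 2.3)² + (y + 55.6)² = 21.21².
Subtracting pairs of circle equations eliminates x²+y² and gives linear equations (the radical axes):
55.4 x − 13.6 y = 633.89
4.6 x − 111.2 y = 3839.11
Solving the 2×2 system: x ≈ 3.0, y ≈ -34.4 km.

x ≈ 3.0 km, y ≈ -34.4 km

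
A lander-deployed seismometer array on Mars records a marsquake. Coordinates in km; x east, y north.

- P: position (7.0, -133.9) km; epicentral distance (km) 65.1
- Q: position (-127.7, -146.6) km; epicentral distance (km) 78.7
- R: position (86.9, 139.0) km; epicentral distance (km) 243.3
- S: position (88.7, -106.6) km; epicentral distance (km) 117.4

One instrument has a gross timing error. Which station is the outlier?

Solve using three stations at a time. Using P, R, S (subtract circle equations pairwise → linear system) gives (x, y) ≈ (-25.0, -77.1).
Distances from that point to each station vs reported:
  P: calculated 65.2 vs reported 65.1 → residual 0.1 km
  Q: calculated 124.0 vs reported 78.7 → residual 45.3 km
  R: calculated 243.3 vs reported 243.3 → residual 0.0 km
  S: calculated 117.5 vs reported 117.4 → residual 0.1 km
P, R, S are mutually consistent (residuals ≈ 0); Q is off by 45.3 km.

Q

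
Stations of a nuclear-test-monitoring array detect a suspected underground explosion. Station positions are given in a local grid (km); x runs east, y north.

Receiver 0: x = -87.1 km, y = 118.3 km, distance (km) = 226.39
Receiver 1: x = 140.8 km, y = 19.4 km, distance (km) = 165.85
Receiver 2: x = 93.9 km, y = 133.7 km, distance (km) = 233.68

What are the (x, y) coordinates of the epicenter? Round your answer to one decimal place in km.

Circle about each station: (x + 87.1)² + (y − 118.3)² = 226.39²; (x − 140.8)² + (y − 19.4)² = 165.85²; (x − 93.9)² + (y − 133.7)² = 233.68².
Subtracting pairs of circle equations eliminates x²+y² and gives linear equations (the radical axes):
455.8 x − 197.8 y = 22365.91
362.0 x + 30.8 y = 1757.69
Solving the 2×2 system: x ≈ 12.1, y ≈ -85.2 km.
Check against Receiver 0 (with the unrounded x, y): √((x + 87.1)²+(y − 118.3)²) = 226.38 ≈ 226.39 km. ✓

x ≈ 12.1 km, y ≈ -85.2 km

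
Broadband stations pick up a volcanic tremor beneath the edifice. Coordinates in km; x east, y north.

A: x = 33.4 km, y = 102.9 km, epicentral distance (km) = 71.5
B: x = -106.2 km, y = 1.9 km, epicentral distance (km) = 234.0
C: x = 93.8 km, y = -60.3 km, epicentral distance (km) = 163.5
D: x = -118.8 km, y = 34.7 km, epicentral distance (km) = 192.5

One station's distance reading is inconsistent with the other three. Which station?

D

Solve using three stations at a time. Using A, B, C (subtract circle equations pairwise → linear system) gives (x, y) ≈ (104.9, 102.8).
Distances from that point to each station vs reported:
  A: calculated 71.5 vs reported 71.5 → residual 0.0 km
  B: calculated 234.0 vs reported 234.0 → residual 0.0 km
  C: calculated 163.5 vs reported 163.5 → residual 0.0 km
  D: calculated 233.9 vs reported 192.5 → residual 41.4 km
A, B, C are mutually consistent (residuals ≈ 0); D is off by 41.4 km.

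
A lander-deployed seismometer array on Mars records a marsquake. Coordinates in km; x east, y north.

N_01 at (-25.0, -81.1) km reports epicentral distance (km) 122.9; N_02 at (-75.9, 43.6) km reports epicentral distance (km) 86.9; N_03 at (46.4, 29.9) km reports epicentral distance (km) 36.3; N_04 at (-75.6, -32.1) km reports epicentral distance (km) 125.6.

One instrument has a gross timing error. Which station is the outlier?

N_04

Solve using three stations at a time. Using N_01, N_02, N_03 (subtract circle equations pairwise → linear system) gives (x, y) ≈ (10.7, 36.5).
Distances from that point to each station vs reported:
  N_01: calculated 122.9 vs reported 122.9 → residual 0.0 km
  N_02: calculated 86.9 vs reported 86.9 → residual 0.0 km
  N_03: calculated 36.3 vs reported 36.3 → residual 0.0 km
  N_04: calculated 110.2 vs reported 125.6 → residual 15.4 km
N_01, N_02, N_03 are mutually consistent (residuals ≈ 0); N_04 is off by 15.4 km.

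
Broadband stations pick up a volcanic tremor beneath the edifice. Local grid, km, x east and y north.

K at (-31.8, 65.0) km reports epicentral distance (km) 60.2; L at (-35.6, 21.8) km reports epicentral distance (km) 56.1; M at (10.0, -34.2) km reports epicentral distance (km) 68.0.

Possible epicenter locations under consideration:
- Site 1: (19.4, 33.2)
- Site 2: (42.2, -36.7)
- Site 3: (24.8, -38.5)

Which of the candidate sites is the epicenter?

For each candidate, compare |candidate − station| to the reported distance:
Site 1: residuals K 0.1, L 0.1, M 0.1 → max 0.1 km
Site 2: residuals K 65.6, L 41.2, M 35.7 → max 65.6 km
Site 3: residuals K 57.8, L 29.2, M 52.6 → max 57.8 km
Only Site 1 has all residuals ≈ 0.

Site 1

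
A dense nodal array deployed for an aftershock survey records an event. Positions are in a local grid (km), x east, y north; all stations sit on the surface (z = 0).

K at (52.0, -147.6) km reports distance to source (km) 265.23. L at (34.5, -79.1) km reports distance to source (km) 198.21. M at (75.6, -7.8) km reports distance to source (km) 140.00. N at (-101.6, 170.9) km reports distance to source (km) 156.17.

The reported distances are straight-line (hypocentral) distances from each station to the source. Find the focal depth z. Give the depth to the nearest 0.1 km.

60.1 km

Each station gives a sphere (x−x_i)² + (y−y_i)² + z² = d_i² (stations at z=0).
Subtracting the K sphere from L and M: z² cancels, leaving linear equations in x and y:
-35.0 x + 137.0 y = 14017.05
47.2 x + 279.6 y = 32033.39
Solving: x ≈ 28.882, y ≈ 109.693 km (keep extra digits for the depth step; rounded: 28.9, 109.7).
Then from the K sphere: z² = 265.23² − (x − 52.0)² − (y + 147.6)² with x = 28.882, y = 109.693, so z ≈ 60.107 ≈ 60.1 km.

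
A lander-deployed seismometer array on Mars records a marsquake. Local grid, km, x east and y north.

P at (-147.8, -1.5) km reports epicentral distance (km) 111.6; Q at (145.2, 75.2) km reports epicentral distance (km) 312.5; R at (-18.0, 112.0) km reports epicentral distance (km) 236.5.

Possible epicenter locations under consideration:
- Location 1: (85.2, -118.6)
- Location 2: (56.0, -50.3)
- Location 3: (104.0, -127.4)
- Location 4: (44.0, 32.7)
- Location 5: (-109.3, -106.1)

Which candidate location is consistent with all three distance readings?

For each candidate, compare |candidate − station| to the reported distance:
Location 1: residuals P 149.2, Q 109.6, R 16.1 → max 149.2 km
Location 2: residuals P 98.0, Q 158.5, R 58.1 → max 158.5 km
Location 3: residuals P 169.9, Q 105.8, R 32.2 → max 169.9 km
Location 4: residuals P 83.2, Q 202.7, R 135.8 → max 202.7 km
Location 5: residuals P 0.1, Q 0.0, R 0.1 → max 0.1 km
Only Location 5 has all residuals ≈ 0.

Location 5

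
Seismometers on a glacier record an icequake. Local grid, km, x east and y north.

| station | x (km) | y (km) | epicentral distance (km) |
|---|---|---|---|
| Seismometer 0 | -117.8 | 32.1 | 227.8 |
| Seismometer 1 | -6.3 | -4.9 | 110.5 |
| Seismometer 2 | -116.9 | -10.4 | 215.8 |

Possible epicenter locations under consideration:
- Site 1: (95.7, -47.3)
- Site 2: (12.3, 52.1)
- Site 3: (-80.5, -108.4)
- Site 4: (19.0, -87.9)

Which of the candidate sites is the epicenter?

Site 1

For each candidate, compare |candidate − station| to the reported distance:
Site 1: residuals Seismometer 0 0.0, Seismometer 1 0.0, Seismometer 2 0.0 → max 0.0 km
Site 2: residuals Seismometer 0 96.2, Seismometer 1 50.5, Seismometer 2 72.3 → max 96.2 km
Site 3: residuals Seismometer 0 82.4, Seismometer 1 16.8, Seismometer 2 111.3 → max 111.3 km
Site 4: residuals Seismometer 0 45.8, Seismometer 1 23.7, Seismometer 2 59.4 → max 59.4 km
Only Site 1 has all residuals ≈ 0.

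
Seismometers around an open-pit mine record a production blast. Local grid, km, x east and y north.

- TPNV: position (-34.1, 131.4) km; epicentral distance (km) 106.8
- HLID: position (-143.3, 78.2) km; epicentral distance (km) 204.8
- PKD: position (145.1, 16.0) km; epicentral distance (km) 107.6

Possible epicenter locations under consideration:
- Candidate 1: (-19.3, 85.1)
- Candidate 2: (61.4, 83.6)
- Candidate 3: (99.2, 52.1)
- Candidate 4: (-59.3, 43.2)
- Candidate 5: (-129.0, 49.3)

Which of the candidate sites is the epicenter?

For each candidate, compare |candidate − station| to the reported distance:
Candidate 1: residuals TPNV 58.2, HLID 80.6, PKD 70.7 → max 80.6 km
Candidate 2: residuals TPNV 0.0, HLID 0.0, PKD 0.0 → max 0.0 km
Candidate 3: residuals TPNV 48.3, HLID 39.1, PKD 49.2 → max 49.2 km
Candidate 4: residuals TPNV 15.1, HLID 113.8, PKD 98.6 → max 113.8 km
Candidate 5: residuals TPNV 18.7, HLID 172.6, PKD 168.5 → max 172.6 km
Only Candidate 2 has all residuals ≈ 0.

Candidate 2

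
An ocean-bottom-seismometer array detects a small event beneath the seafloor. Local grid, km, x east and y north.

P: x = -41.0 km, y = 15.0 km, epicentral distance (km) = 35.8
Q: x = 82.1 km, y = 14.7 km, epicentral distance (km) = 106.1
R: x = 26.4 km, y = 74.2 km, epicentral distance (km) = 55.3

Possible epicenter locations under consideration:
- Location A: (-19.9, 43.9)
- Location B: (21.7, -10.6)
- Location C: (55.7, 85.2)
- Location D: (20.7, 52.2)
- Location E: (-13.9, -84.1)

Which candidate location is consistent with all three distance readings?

For each candidate, compare |candidate − station| to the reported distance:
Location A: residuals P 0.0, Q 0.0, R 0.0 → max 0.0 km
Location B: residuals P 31.9, Q 40.6, R 29.6 → max 40.6 km
Location C: residuals P 83.7, Q 30.8, R 24.0 → max 83.7 km
Location D: residuals P 36.2, Q 34.2, R 32.6 → max 36.2 km
Location E: residuals P 66.9, Q 31.7, R 108.0 → max 108.0 km
Only Location A has all residuals ≈ 0.

Location A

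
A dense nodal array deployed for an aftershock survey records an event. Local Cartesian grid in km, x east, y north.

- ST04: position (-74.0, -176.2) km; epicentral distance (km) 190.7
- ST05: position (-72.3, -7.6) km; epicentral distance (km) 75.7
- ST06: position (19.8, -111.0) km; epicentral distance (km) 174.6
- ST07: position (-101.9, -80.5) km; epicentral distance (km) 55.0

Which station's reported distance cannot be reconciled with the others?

ST04

Solve using three stations at a time. Using ST05, ST06, ST07 (subtract circle equations pairwise → linear system) gives (x, y) ≈ (-140.2, -41.1).
Distances from that point to each station vs reported:
  ST04: calculated 150.5 vs reported 190.7 → residual 40.2 km
  ST05: calculated 75.7 vs reported 75.7 → residual 0.0 km
  ST06: calculated 174.6 vs reported 174.6 → residual 0.0 km
  ST07: calculated 55.0 vs reported 55.0 → residual 0.0 km
ST05, ST06, ST07 are mutually consistent (residuals ≈ 0); ST04 is off by 40.2 km.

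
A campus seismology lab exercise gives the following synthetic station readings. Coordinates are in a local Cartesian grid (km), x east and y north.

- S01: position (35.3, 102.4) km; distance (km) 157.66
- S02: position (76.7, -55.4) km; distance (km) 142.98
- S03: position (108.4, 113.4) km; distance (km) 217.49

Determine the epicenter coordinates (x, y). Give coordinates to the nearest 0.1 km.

Circle about each station: (x − 35.3)² + (y − 102.4)² = 157.66²; (x − 76.7)² + (y + 55.4)² = 142.98²; (x − 108.4)² + (y − 113.4)² = 217.49².
Subtracting pairs of circle equations eliminates x²+y² and gives linear equations (the radical axes):
82.8 x − 315.6 y = 1633.60
146.2 x + 22.0 y = -9566.95
Solving the 2×2 system: x ≈ -62.2, y ≈ -21.5 km.

x ≈ -62.2 km, y ≈ -21.5 km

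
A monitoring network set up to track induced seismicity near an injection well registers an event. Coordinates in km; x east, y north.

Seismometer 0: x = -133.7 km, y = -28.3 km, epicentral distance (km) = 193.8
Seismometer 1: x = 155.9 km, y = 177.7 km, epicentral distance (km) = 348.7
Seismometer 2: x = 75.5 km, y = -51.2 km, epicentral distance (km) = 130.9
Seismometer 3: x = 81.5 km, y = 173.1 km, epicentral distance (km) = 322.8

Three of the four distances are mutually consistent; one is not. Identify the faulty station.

Seismometer 2

Solve using three stations at a time. Using Seismometer 0, Seismometer 1, Seismometer 3 (subtract circle equations pairwise → linear system) gives (x, y) ≈ (21.6, -144.0).
Distances from that point to each station vs reported:
  Seismometer 0: calculated 193.6 vs reported 193.8 → residual 0.2 km
  Seismometer 1: calculated 348.6 vs reported 348.7 → residual 0.1 km
  Seismometer 2: calculated 107.3 vs reported 130.9 → residual 23.6 km
  Seismometer 3: calculated 322.7 vs reported 322.8 → residual 0.1 km
Seismometer 0, Seismometer 1, Seismometer 3 are mutually consistent (residuals ≈ 0); Seismometer 2 is off by 23.6 km.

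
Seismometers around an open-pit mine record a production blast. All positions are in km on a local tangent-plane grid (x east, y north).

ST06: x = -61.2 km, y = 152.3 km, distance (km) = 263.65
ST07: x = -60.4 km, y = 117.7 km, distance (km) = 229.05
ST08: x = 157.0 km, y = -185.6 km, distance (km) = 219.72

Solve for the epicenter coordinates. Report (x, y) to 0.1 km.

(-49.7, -111.1)

Circle about each station: (x + 61.2)² + (y − 152.3)² = 263.65²; (x + 60.4)² + (y − 117.7)² = 229.05²; (x − 157.0)² + (y + 185.6)² = 219.72².
Subtracting the ST06 equation from the ST07 and ST08 equations removes the quadratic terms:
1.6 x − 69.2 y = 7608.14
436.4 x − 675.8 y = 53390.07
Solving the 2×2 system: x ≈ -49.7, y ≈ -111.1 km.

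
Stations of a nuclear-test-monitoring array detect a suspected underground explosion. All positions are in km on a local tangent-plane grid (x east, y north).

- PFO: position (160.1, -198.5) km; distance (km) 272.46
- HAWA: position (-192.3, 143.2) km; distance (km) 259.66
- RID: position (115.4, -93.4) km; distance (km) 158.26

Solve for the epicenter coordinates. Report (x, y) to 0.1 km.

50.4 km east, 50.9 km north

Circle about each station: (x − 160.1)² + (y + 198.5)² = 272.46²; (x + 192.3)² + (y − 143.2)² = 259.66²; (x − 115.4)² + (y + 93.4)² = 158.26².
Subtracting the PFO equation from the HAWA and RID equations removes the quadratic terms:
-704.8 x + 683.4 y = -737.59
-89.4 x + 210.2 y = 6194.68
Solving the 2×2 system: x ≈ 50.4, y ≈ 50.9 km.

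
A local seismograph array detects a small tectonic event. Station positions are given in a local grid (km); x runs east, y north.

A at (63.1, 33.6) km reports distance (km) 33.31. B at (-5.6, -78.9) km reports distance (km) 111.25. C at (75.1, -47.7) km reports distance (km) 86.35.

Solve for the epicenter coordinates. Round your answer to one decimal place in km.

x ≈ 30.6 km, y ≈ 26.3 km

Circle about each station: (x − 63.1)² + (y − 33.6)² = 33.31²; (x + 5.6)² + (y + 78.9)² = 111.25²; (x − 75.1)² + (y + 47.7)² = 86.35².
Subtracting the A equation from the B and C equations removes the quadratic terms:
-137.4 x − 225.0 y = -10121.01
24.0 x − 162.6 y = -3542.04
Solving the 2×2 system: x ≈ 30.6, y ≈ 26.3 km.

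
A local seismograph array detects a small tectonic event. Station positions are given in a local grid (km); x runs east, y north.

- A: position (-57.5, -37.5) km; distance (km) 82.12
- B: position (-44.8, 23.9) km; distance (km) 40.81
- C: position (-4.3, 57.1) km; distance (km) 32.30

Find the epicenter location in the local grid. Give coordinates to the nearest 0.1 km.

-4.0 km east, 24.8 km north

Circle about each station: (x + 57.5)² + (y + 37.5)² = 82.12²; (x + 44.8)² + (y − 23.9)² = 40.81²; (x + 4.3)² + (y − 57.1)² = 32.30².
Subtracting the A equation from the B and C equations removes the quadratic terms:
25.4 x + 122.8 y = 2943.99
106.4 x + 189.2 y = 4266.80
Solving the 2×2 system: x ≈ -4.0, y ≈ 24.8 km.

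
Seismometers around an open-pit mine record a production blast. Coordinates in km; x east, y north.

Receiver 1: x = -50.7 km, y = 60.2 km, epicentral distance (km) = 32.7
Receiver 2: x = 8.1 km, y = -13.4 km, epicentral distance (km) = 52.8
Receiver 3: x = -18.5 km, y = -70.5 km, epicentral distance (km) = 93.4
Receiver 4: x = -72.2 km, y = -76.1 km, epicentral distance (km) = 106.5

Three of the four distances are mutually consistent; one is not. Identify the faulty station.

Solve using three stations at a time. Using Receiver 2, Receiver 3, Receiver 4 (subtract circle equations pairwise → linear system) gives (x, y) ≈ (-30.9, 22.0).
Distances from that point to each station vs reported:
  Receiver 1: calculated 43.0 vs reported 32.7 → residual 10.3 km
  Receiver 2: calculated 52.7 vs reported 52.8 → residual 0.1 km
  Receiver 3: calculated 93.3 vs reported 93.4 → residual 0.1 km
  Receiver 4: calculated 106.4 vs reported 106.5 → residual 0.1 km
Receiver 2, Receiver 3, Receiver 4 are mutually consistent (residuals ≈ 0); Receiver 1 is off by 10.3 km.

Receiver 1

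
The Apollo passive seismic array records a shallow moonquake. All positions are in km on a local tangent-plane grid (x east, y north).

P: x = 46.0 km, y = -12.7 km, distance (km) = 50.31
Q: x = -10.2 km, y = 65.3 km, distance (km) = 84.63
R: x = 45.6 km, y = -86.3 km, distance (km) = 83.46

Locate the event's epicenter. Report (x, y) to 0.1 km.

Circle about each station: (x − 46.0)² + (y + 12.7)² = 50.31²; (x + 10.2)² + (y − 65.3)² = 84.63²; (x − 45.6)² + (y + 86.3)² = 83.46².
Subtracting the P equation from the Q and R equations removes the quadratic terms:
-112.4 x + 156.0 y = -2540.30
-0.8 x − 147.2 y = 2815.28
Solving the 2×2 system: x ≈ -3.9, y ≈ -19.1 km.

(-3.9, -19.1)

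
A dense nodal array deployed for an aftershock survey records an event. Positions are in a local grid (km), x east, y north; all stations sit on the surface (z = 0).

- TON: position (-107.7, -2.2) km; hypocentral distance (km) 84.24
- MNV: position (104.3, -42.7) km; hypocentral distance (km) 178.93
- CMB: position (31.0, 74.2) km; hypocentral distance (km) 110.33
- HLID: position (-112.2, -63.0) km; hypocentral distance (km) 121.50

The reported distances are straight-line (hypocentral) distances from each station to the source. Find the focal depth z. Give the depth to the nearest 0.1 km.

z ≈ 55.7 km

Each station gives a sphere (x−x_i)² + (y−y_i)² + z² = d_i² (stations at z=0).
Subtracting the TON sphere from MNV and CMB: z² cancels, leaving linear equations in x and y:
424.0 x − 81.0 y = -23821.92
277.4 x + 152.8 y = -10213.82
Solving: x ≈ -51.197, y ≈ 26.102 km (keep extra digits for the depth step; rounded: -51.2, 26.1).
Then from the TON sphere: z² = 84.24² − (x + 107.7)² − (y + 2.2)² with x = -51.197, y = 26.102, so z ≈ 55.703 ≈ 55.7 km.
Check against HLID (with the unrounded solution): distance 121.50 ≈ 121.50 km. ✓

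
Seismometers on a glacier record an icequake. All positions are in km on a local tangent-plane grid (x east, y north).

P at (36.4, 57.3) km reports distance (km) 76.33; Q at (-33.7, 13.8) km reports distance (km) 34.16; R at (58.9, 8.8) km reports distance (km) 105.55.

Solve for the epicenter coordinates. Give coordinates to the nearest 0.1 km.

(-39.3, 47.5)

Circle about each station: (x − 36.4)² + (y − 57.3)² = 76.33²; (x + 33.7)² + (y − 13.8)² = 34.16²; (x − 58.9)² + (y − 8.8)² = 105.55².
Subtracting the P equation from the Q and R equations removes the quadratic terms:
-140.2 x − 87.0 y = 1377.24
45.0 x − 97.0 y = -6376.13
Solving the 2×2 system: x ≈ -39.3, y ≈ 47.5 km.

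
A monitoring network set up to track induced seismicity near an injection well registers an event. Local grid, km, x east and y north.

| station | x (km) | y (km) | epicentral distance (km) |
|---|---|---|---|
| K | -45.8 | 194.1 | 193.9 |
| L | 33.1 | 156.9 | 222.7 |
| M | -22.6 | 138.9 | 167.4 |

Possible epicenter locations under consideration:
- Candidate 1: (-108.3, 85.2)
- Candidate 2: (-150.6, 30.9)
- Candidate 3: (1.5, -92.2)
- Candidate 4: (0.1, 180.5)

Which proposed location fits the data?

Candidate 2

For each candidate, compare |candidate − station| to the reported distance:
Candidate 1: residuals K 68.3, L 64.2, M 66.3 → max 68.3 km
Candidate 2: residuals K 0.1, L 0.1, M 0.1 → max 0.1 km
Candidate 3: residuals K 96.3, L 28.4, M 65.0 → max 96.3 km
Candidate 4: residuals K 146.0, L 182.1, M 120.0 → max 182.1 km
Only Candidate 2 has all residuals ≈ 0.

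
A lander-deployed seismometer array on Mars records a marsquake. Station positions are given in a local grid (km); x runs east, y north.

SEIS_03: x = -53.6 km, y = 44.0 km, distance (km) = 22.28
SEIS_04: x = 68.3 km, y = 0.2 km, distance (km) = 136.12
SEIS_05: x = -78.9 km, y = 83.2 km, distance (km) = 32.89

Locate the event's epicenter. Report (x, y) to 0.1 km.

Circle about each station: (x + 53.6)² + (y − 44.0)² = 22.28²; (x − 68.3)² + (y − 0.2)² = 136.12²; (x + 78.9)² + (y − 83.2)² = 32.89².
Subtracting the SEIS_03 equation from the SEIS_04 and SEIS_05 equations removes the quadratic terms:
243.8 x − 87.6 y = -18176.29
-50.6 x + 78.4 y = 7753.14
Solving the 2×2 system: x ≈ -50.8, y ≈ 66.1 km.

-50.8 km east, 66.1 km north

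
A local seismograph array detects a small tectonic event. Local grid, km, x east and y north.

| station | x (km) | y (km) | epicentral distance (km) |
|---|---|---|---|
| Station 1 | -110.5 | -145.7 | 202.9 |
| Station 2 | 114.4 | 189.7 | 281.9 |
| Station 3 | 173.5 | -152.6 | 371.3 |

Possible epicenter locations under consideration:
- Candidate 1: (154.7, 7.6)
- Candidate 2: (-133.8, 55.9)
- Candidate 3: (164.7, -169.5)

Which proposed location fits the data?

For each candidate, compare |candidate − station| to the reported distance:
Candidate 1: residuals Station 1 103.4, Station 2 95.4, Station 3 210.0 → max 210.0 km
Candidate 2: residuals Station 1 0.0, Station 2 0.1, Station 3 0.1 → max 0.1 km
Candidate 3: residuals Station 1 73.3, Station 2 80.8, Station 3 352.2 → max 352.2 km
Only Candidate 2 has all residuals ≈ 0.

Candidate 2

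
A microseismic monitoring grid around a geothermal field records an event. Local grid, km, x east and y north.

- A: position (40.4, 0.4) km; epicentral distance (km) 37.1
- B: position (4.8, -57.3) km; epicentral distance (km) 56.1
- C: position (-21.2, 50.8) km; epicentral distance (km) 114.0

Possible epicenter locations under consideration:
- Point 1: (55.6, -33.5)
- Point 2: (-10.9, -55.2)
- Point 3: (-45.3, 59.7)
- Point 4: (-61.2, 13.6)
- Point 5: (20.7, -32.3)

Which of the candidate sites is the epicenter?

For each candidate, compare |candidate − station| to the reported distance:
Point 1: residuals A 0.1, B 0.0, C 0.0 → max 0.1 km
Point 2: residuals A 38.6, B 40.3, C 7.5 → max 40.3 km
Point 3: residuals A 67.1, B 71.2, C 88.3 → max 88.3 km
Point 4: residuals A 65.4, B 40.8, C 59.4 → max 65.4 km
Point 5: residuals A 1.1, B 26.5, C 20.9 → max 26.5 km
Only Point 1 has all residuals ≈ 0.

Point 1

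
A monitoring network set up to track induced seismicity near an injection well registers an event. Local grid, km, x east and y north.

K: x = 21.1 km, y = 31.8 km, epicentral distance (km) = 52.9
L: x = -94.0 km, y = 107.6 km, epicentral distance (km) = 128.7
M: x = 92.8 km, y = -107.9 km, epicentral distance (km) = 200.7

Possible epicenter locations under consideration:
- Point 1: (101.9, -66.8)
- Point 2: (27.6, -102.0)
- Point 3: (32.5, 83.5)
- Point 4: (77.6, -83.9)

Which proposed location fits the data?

For each candidate, compare |candidate − station| to the reported distance:
Point 1: residuals K 74.6, L 133.6, M 158.6 → max 158.6 km
Point 2: residuals K 81.1, L 113.6, M 135.2 → max 135.2 km
Point 3: residuals K 0.0, L 0.1, M 0.0 → max 0.1 km
Point 4: residuals K 75.9, L 128.4, M 172.3 → max 172.3 km
Only Point 3 has all residuals ≈ 0.

Point 3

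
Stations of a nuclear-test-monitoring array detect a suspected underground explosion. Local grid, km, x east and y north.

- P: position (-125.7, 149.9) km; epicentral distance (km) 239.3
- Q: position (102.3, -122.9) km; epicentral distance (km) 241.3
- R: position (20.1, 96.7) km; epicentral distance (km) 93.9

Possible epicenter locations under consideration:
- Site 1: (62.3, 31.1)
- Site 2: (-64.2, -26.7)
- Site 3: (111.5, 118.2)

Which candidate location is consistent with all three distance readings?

Site 3

For each candidate, compare |candidate − station| to the reported distance:
Site 1: residuals P 16.9, Q 82.2, R 15.9 → max 82.2 km
Site 2: residuals P 52.3, Q 49.0, R 55.5 → max 55.5 km
Site 3: residuals P 0.0, Q 0.0, R 0.0 → max 0.0 km
Only Site 3 has all residuals ≈ 0.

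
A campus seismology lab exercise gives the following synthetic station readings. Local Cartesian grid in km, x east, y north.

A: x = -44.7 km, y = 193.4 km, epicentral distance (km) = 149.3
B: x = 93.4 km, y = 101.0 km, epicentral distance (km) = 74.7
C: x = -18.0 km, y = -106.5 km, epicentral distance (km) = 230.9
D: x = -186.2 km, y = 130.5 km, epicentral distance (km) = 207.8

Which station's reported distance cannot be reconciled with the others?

Solve using three stations at a time. Using B, C, D (subtract circle equations pairwise → linear system) gives (x, y) ≈ (21.4, 121.0).
Distances from that point to each station vs reported:
  A: calculated 98.0 vs reported 149.3 → residual 51.3 km
  B: calculated 74.7 vs reported 74.7 → residual 0.0 km
  C: calculated 230.9 vs reported 230.9 → residual 0.0 km
  D: calculated 207.8 vs reported 207.8 → residual 0.0 km
B, C, D are mutually consistent (residuals ≈ 0); A is off by 51.3 km.

A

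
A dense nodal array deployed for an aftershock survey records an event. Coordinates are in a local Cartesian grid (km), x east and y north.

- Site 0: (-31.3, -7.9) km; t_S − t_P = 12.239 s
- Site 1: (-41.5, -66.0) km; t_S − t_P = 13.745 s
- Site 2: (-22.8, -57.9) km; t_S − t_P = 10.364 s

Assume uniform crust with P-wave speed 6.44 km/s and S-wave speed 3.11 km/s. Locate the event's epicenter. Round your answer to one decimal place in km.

Distance from S−P lag: d = Δt · v_P v_S / (v_P − v_S) = Δt · (6.44·3.11)/(6.44−3.11) ≈ 6.0145·Δt.
So d_Site 0 = 73.61, d_Site 1 = 82.67, d_Site 2 = 62.33 km.
Circle about each station: (x + 31.3)² + (y + 7.9)² = 73.61²; (x + 41.5)² + (y + 66.0)² = 82.67²; (x + 22.8)² + (y + 57.9)² = 62.33².
Subtracting pairs of circle equations eliminates x²+y² and gives linear equations (the radical axes):
-20.4 x − 116.2 y = 3620.25
17.0 x − 100.0 y = 4363.55
Solving the 2×2 system: x ≈ 36.1, y ≈ -37.5 km.

x ≈ 36.1 km, y ≈ -37.5 km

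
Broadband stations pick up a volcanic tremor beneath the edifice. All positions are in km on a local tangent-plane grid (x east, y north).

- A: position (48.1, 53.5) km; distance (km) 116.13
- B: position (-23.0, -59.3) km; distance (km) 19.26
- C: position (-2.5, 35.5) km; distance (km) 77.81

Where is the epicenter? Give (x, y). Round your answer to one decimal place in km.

(-20.5, -40.2)

Circle about each station: (x − 48.1)² + (y − 53.5)² = 116.13²; (x + 23.0)² + (y + 59.3)² = 19.26²; (x + 2.5)² + (y − 35.5)² = 77.81².
Subtracting the A equation from the B and C equations removes the quadratic terms:
-142.2 x − 225.6 y = 11984.86
-101.2 x − 36.0 y = 3522.42
Solving the 2×2 system: x ≈ -20.5, y ≈ -40.2 km.
Check against A (with the unrounded x, y): √((x − 48.1)²+(y − 53.5)²) = 116.13 ≈ 116.13 km. ✓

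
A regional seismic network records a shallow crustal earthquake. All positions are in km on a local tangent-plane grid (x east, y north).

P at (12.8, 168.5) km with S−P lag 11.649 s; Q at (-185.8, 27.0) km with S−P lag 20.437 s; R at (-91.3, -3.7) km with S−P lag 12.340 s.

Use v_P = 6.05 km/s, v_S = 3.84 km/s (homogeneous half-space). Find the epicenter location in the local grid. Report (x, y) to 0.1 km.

Distance from S−P lag: d = Δt · v_P v_S / (v_P − v_S) = Δt · (6.05·3.84)/(6.05−3.84) ≈ 10.5122·Δt.
So d_P = 122.46, d_Q = 214.84, d_R = 129.72 km.
Circle about each station: (x − 12.8)² + (y − 168.5)² = 122.46²; (x + 185.8)² + (y − 27.0)² = 214.84²; (x + 91.3)² + (y + 3.7)² = 129.72².
Subtracting the P equation from the Q and R equations removes the quadratic terms:
-397.2 x − 283.0 y = -24465.22
-208.2 x − 344.4 y = -22037.54
Solving the 2×2 system: x ≈ 28.1, y ≈ 47.0 km.
Check against P (with the unrounded x, y): √((x − 12.8)²+(y − 168.5)²) = 122.47 ≈ 122.46 km. ✓

x ≈ 28.1 km, y ≈ 47.0 km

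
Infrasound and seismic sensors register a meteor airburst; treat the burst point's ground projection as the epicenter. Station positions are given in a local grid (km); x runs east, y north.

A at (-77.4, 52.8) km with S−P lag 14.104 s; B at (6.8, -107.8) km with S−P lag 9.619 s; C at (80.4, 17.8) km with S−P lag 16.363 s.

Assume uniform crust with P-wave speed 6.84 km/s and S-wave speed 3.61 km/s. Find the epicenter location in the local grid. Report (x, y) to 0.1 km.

(-28.7, -43.4)

Distance from S−P lag: d = Δt · v_P v_S / (v_P − v_S) = Δt · (6.84·3.61)/(6.84−3.61) ≈ 7.6447·Δt.
So d_A = 107.82, d_B = 73.53, d_C = 125.09 km.
Circle about each station: (x + 77.4)² + (y − 52.8)² = 107.82²; (x − 6.8)² + (y + 107.8)² = 73.53²; (x − 80.4)² + (y − 17.8)² = 125.09².
Subtracting pairs of circle equations eliminates x²+y² and gives linear equations (the radical axes):
168.4 x − 321.2 y = 9106.97
315.6 x − 70.0 y = -6019.96
Solving the 2×2 system: x ≈ -28.7, y ≈ -43.4 km.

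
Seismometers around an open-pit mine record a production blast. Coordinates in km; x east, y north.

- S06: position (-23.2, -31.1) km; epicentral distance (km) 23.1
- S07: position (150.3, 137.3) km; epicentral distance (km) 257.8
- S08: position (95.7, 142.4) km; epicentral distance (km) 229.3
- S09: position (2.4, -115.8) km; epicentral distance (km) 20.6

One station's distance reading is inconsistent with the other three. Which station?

Solve using three stations at a time. Using S06, S07, S08 (subtract circle equations pairwise → linear system) gives (x, y) ≈ (-22.3, -54.2).
Distances from that point to each station vs reported:
  S06: calculated 23.2 vs reported 23.1 → residual 0.1 km
  S07: calculated 257.8 vs reported 257.8 → residual 0.0 km
  S08: calculated 229.3 vs reported 229.3 → residual 0.0 km
  S09: calculated 66.3 vs reported 20.6 → residual 45.7 km
S06, S07, S08 are mutually consistent (residuals ≈ 0); S09 is off by 45.7 km.

S09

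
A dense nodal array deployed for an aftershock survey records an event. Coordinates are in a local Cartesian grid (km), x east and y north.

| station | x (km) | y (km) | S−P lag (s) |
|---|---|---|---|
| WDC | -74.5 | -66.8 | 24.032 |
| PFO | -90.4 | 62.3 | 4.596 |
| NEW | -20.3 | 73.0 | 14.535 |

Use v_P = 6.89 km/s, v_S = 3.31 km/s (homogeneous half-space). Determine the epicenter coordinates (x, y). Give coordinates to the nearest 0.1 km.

x ≈ -112.5 km, y ≈ 81.5 km

Distance from S−P lag: d = Δt · v_P v_S / (v_P − v_S) = Δt · (6.89·3.31)/(6.89−3.31) ≈ 6.3704·Δt.
So d_WDC = 153.09, d_PFO = 29.28, d_NEW = 92.59 km.
Circle about each station: (x + 74.5)² + (y + 66.8)² = 153.09²; (x + 90.4)² + (y − 62.3)² = 29.28²; (x + 20.3)² + (y − 73.0)² = 92.59².
Subtracting pairs of circle equations eliminates x²+y² and gives linear equations (the radical axes):
-31.8 x + 258.2 y = 24620.19
108.4 x + 279.6 y = 10592.24
Solving the 2×2 system: x ≈ -112.5, y ≈ 81.5 km.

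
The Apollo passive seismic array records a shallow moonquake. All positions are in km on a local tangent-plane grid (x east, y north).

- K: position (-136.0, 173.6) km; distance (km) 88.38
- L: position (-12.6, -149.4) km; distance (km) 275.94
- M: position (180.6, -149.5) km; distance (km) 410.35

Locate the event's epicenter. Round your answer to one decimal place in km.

(-154.6, 87.2)

Circle about each station: (x + 136.0)² + (y − 173.6)² = 88.38²; (x + 12.6)² + (y + 149.4)² = 275.94²; (x − 180.6)² + (y + 149.5)² = 410.35².
Subtracting pairs of circle equations eliminates x²+y² and gives linear equations (the radical axes):
246.8 x − 646.0 y = -94485.70
633.2 x − 646.2 y = -154242.45
Solving the 2×2 system: x ≈ -154.6, y ≈ 87.2 km.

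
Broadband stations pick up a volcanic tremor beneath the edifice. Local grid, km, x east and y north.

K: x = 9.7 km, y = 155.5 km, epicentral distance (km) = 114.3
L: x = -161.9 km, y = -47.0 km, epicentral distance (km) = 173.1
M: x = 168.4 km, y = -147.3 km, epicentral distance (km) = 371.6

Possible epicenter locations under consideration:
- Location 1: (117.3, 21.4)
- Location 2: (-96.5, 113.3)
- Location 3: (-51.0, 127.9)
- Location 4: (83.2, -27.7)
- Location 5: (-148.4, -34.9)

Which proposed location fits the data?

For each candidate, compare |candidate − station| to the reported distance:
Location 1: residuals K 57.6, L 114.4, M 195.3 → max 195.3 km
Location 2: residuals K 0.0, L 0.0, M 0.0 → max 0.0 km
Location 3: residuals K 47.6, L 34.0, M 19.6 → max 47.6 km
Location 4: residuals K 83.1, L 72.8, M 224.8 → max 224.8 km
Location 5: residuals K 133.2, L 155.0, M 35.5 → max 155.0 km
Only Location 2 has all residuals ≈ 0.

Location 2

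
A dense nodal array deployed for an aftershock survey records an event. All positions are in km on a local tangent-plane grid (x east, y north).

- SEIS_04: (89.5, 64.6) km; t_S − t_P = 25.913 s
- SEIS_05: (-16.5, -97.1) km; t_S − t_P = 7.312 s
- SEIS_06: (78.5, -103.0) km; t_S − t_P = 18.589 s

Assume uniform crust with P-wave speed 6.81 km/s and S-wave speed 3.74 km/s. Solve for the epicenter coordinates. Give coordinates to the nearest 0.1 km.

Distance from S−P lag: d = Δt · v_P v_S / (v_P − v_S) = Δt · (6.81·3.74)/(6.81−3.74) ≈ 8.2962·Δt.
So d_SEIS_04 = 214.98, d_SEIS_05 = 60.66, d_SEIS_06 = 154.22 km.
Circle about each station: (x − 89.5)² + (y − 64.6)² = 214.98²; (x + 16.5)² + (y + 97.1)² = 60.66²; (x − 78.5)² + (y + 103.0)² = 154.22².
Subtracting pairs of circle equations eliminates x²+y² and gives linear equations (the radical axes):
-212.0 x − 323.4 y = 40054.01
-22.0 x − 335.2 y = 27020.43
Solving the 2×2 system: x ≈ -73.3, y ≈ -75.8 km.
Check against SEIS_04 (with the unrounded x, y): √((x − 89.5)²+(y − 64.6)²) = 214.98 ≈ 214.98 km. ✓

(-73.3, -75.8)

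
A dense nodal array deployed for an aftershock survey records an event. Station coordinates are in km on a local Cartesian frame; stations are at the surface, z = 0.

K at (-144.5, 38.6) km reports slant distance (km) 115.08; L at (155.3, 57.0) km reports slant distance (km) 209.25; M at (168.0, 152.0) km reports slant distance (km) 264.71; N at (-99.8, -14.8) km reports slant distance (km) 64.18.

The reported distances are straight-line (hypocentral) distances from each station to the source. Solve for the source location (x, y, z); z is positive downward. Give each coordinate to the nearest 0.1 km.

x ≈ -42.2 km, y ≈ -6.6 km, depth ≈ 27.1 km

Each station gives a sphere (x−x_i)² + (y−y_i)² + z² = d_i² (stations at z=0).
Subtracting the K sphere from L and M: z² cancels, leaving linear equations in x and y:
599.6 x + 36.8 y = -25545.28
625.0 x + 226.8 y = -27870.19
Solving: x ≈ -42.199, y ≈ -6.595 km (keep extra digits for the depth step; rounded: -42.2, -6.6).
Then from the K sphere: z² = 115.08² − (x + 144.5)² − (y − 38.6)² with x = -42.199, y = -6.595, so z ≈ 27.117 ≈ 27.1 km.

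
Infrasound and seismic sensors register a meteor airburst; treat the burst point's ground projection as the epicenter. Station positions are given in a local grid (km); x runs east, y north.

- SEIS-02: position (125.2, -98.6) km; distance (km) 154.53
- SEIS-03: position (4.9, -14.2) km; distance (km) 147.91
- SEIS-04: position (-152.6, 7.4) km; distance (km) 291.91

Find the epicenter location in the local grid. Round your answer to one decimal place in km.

135.3 km east, 55.6 km north

Circle about each station: (x − 125.2)² + (y + 98.6)² = 154.53²; (x − 4.9)² + (y + 14.2)² = 147.91²; (x + 152.6)² + (y − 7.4)² = 291.91².
Subtracting pairs of circle equations eliminates x²+y² and gives linear equations (the radical axes):
-240.6 x + 168.8 y = -23169.20
-555.6 x + 212.0 y = -63387.41
Solving the 2×2 system: x ≈ 135.3, y ≈ 55.6 km.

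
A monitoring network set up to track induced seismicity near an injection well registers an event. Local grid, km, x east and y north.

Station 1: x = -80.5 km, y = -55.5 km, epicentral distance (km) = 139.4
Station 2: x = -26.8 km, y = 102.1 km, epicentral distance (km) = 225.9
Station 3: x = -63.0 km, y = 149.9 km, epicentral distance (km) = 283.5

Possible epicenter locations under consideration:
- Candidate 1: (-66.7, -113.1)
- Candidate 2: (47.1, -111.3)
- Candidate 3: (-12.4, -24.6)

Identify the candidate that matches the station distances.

Candidate 2

For each candidate, compare |candidate − station| to the reported distance:
Candidate 1: residuals Station 1 80.2, Station 2 7.0, Station 3 20.5 → max 80.2 km
Candidate 2: residuals Station 1 0.1, Station 2 0.1, Station 3 0.0 → max 0.1 km
Candidate 3: residuals Station 1 64.6, Station 2 98.4, Station 3 101.8 → max 101.8 km
Only Candidate 2 has all residuals ≈ 0.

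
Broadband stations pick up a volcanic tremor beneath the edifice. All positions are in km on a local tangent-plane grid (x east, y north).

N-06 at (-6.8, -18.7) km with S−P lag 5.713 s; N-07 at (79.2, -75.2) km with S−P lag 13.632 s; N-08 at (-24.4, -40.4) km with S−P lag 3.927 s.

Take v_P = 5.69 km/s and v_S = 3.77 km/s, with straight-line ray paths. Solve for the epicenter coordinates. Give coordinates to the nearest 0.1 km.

Distance from S−P lag: d = Δt · v_P v_S / (v_P − v_S) = Δt · (5.69·3.77)/(5.69−3.77) ≈ 11.1726·Δt.
So d_N-06 = 63.83, d_N-07 = 152.30, d_N-08 = 43.87 km.
Circle about each station: (x + 6.8)² + (y + 18.7)² = 63.83²; (x − 79.2)² + (y + 75.2)² = 152.30²; (x + 24.4)² + (y + 40.4)² = 43.87².
Subtracting the N-06 equation from the N-07 and N-08 equations removes the quadratic terms:
172.0 x − 113.0 y = -7589.27
-35.2 x − 43.4 y = 3981.28
Solving the 2×2 system: x ≈ -68.1, y ≈ -36.5 km.

x ≈ -68.1 km, y ≈ -36.5 km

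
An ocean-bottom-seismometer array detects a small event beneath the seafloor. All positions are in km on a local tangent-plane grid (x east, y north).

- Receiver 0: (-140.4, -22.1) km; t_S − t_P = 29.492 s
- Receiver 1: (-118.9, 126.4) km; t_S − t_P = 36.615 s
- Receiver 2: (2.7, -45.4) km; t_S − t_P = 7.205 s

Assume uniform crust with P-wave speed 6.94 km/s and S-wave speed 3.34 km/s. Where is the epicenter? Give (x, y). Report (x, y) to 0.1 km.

Distance from S−P lag: d = Δt · v_P v_S / (v_P − v_S) = Δt · (6.94·3.34)/(6.94−3.34) ≈ 6.4388·Δt.
So d_Receiver 0 = 189.89, d_Receiver 1 = 235.76, d_Receiver 2 = 46.39 km.
Circle about each station: (x + 140.4)² + (y + 22.1)² = 189.89²; (x + 118.9)² + (y − 126.4)² = 235.76²; (x − 2.7)² + (y + 45.4)² = 46.39².
Subtracting the Receiver 0 equation from the Receiver 1 and Receiver 2 equations removes the quadratic terms:
43.0 x + 297.0 y = -9610.97
286.2 x − 46.6 y = 15774.06
Solving the 2×2 system: x ≈ 48.7, y ≈ -39.4 km.

(48.7, -39.4)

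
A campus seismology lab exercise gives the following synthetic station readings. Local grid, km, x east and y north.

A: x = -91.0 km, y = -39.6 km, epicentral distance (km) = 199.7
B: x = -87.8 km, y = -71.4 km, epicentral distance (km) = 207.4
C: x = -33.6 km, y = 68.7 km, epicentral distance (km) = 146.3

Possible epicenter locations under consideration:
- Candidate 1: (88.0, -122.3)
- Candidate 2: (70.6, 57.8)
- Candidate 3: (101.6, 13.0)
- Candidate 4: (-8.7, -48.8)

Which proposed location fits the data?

For each candidate, compare |candidate − station| to the reported distance:
Candidate 1: residuals A 2.5, B 24.4, C 80.1 → max 80.1 km
Candidate 2: residuals A 11.0, B 3.0, C 41.5 → max 41.5 km
Candidate 3: residuals A 0.0, B 0.0, C 0.1 → max 0.1 km
Candidate 4: residuals A 116.9, B 125.1, C 26.2 → max 125.1 km
Only Candidate 3 has all residuals ≈ 0.

Candidate 3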